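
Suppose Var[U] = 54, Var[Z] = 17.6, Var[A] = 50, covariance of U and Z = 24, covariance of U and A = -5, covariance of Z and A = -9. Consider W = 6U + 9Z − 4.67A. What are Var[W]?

Var[W] = a²·Var[U] + b²·Var[Z] + c²·Var[A] + 2ab·covariance of U and Z + 2ac·covariance of U and A + 2bc·covariance of Z and A, with a = 6, b = 9, c = -4.67.
= 1944 + 1425.6 + 1090.445 + 2592 + 280.2 + 756.54
= 8088.785.

Var[W] = 8088.785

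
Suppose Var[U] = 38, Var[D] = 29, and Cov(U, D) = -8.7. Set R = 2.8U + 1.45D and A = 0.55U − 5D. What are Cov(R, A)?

Cov(R, A) = -36.86825

By bilinearity, Cov(R, A) = ac·Var[U] + bd·Var[D] + (ad+bc)·Cov(U, D), with a=2.8, b=1.45, c=0.55, d=-5.
ac·Var[U] = 2.8·0.55·38 = 58.52
bd·Var[D] = 1.45·(-5)·29 = -210.25
(ad+bc)·Cov(U, D) = (-13.2025)·(-8.7) = 114.86175
Cov(R, A) = 58.52 + (-210.25) + 114.86175 = -36.86825.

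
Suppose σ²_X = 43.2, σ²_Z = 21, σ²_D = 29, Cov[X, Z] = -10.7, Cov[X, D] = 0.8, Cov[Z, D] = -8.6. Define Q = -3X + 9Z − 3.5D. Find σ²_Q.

σ²_Q = a²·σ²_X + b²·σ²_Z + c²·σ²_D + 2ab·Cov[X, Z] + 2ac·Cov[X, D] + 2bc·Cov[Z, D], with a = -3, b = 9, c = -3.5.
= 388.8 + 1701 + 355.25 + 577.8 + 16.8 + 541.8
= 3581.45.

σ²_Q = 3581.45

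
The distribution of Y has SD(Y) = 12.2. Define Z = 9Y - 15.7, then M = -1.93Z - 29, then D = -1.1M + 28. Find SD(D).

SD(Z) = |9|·12.2 = 109.8.
SD(M) = |-1.93|·109.8 = 211.914.
SD(D) = |-1.1|·211.914 = 233.1054.

SD(D) = 233.1054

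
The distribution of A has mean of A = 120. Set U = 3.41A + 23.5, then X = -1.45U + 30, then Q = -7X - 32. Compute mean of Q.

mean of Q = 4149.905

mean of U = 3.41·120 + 23.5 = 432.7.
mean of X = (-1.45)·432.7 + 30 = -597.415.
mean of Q = (-7)·(-597.415) + (-32) = 4149.905.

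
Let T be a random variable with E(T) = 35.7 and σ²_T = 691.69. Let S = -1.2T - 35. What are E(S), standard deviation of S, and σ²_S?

S = -1.2T - 35 is linear with a = -1.2, b = -35.
E(S) = a·E(T) + b = (-1.2)·35.7 + (-35) = -77.84.
standard deviation of T = √691.69 = 26.3.
standard deviation of S = |a|·standard deviation of T = |-1.2|·26.3 = 31.56.
σ²_S = a²·σ²_T = (-1.2)²·691.69 = 996.0336 (the additive constant -35 does not affect variance).

E(S) = -77.84, standard deviation of S = 31.56, σ²_S = 996.0336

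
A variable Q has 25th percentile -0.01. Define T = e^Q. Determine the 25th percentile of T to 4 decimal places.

e^Q is increasing, so P_{25}(T) = g(P_{25}(Q)) ≈ 0.99.

25th percentile of T = 0.99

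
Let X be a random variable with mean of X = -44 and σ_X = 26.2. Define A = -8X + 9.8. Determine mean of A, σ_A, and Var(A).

A = -8X + 9.8 is linear with a = -8, b = 9.8.
mean of A = a·mean of X + b = (-8)·(-44) + 9.8 = 361.8.
σ_A = |a|·σ_X = |-8|·26.2 = 209.6.
Var(X) = 26.2² = 686.44.
Var(A) = a²·Var(X) = (-8)²·686.44 = 43932.16 (the additive constant 9.8 does not affect variance).

mean of A = 361.8, σ_A = 209.6, Var(A) = 43932.16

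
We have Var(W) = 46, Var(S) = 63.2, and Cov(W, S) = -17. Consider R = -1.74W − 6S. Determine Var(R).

Var(R) = a²·Var(W) + b²·Var(S) + 2ab·Cov(W, S) with a = -1.74, b = -6.
= (-1.74)²·46 + (-6)²·63.2 + 2·(-1.74)·(-6)·(-17)
= 139.2696 + 2275.2 + (-354.96) = 2059.5096.

Var(R) = 2059.5096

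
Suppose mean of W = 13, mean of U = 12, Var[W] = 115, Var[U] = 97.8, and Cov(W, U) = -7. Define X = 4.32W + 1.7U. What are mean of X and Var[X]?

mean of X = 76.56, Var[X] = 2326.002

mean of X = 4.32·mean of W + 1.7·mean of U = 4.32·13 + 1.7·12 = 76.56.
Var[X] = a²·Var[W] + b²·Var[U] + 2ab·Cov(W, U) with a = 4.32, b = 1.7.
= 4.32²·115 + 1.7²·97.8 + 2·4.32·1.7·(-7)
= 2146.176 + 282.642 + (-102.816) = 2326.002.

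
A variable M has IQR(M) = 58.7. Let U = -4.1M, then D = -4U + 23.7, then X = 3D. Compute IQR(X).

IQR(X) = 2888.04

IQR(U) = |-4.1|·58.7 = 240.67.
IQR(D) = |-4|·240.67 = 962.68.
IQR(X) = |3|·962.68 = 2888.04.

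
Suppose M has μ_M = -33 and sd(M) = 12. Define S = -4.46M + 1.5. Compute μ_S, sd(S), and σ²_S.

S = -4.46M + 1.5 is linear with a = -4.46, b = 1.5.
μ_S = a·μ_M + b = (-4.46)·(-33) + 1.5 = 148.68.
sd(S) = |a|·sd(M) = |-4.46|·12 = 53.52.
σ²_M = 12² = 144.
σ²_S = a²·σ²_M = (-4.46)²·144 = 2864.3904 (the additive constant 1.5 does not affect variance).

μ_S = 148.68, sd(S) = 53.52, σ²_S = 2864.3904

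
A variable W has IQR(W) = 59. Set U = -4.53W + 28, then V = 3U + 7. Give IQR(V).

IQR(U) = |-4.53|·59 = 267.27.
IQR(V) = |3|·267.27 = 801.81.

IQR(V) = 801.81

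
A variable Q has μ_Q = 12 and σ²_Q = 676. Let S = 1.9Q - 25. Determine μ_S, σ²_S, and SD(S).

μ_S = -2.2, σ²_S = 2440.36, SD(S) = 49.4

S = 1.9Q - 25 is linear with a = 1.9, b = -25.
μ_S = a·μ_Q + b = 1.9·12 + (-25) = -2.2.
σ²_S = a²·σ²_Q = 1.9²·676 = 2440.36 (the additive constant -25 does not affect variance).
SD(Q) = √676 = 26.
SD(S) = |a|·SD(Q) = |1.9|·26 = 49.4.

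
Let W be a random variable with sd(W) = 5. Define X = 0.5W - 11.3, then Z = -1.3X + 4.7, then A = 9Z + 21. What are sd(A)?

sd(X) = |0.5|·5 = 2.5.
sd(Z) = |-1.3|·2.5 = 3.25.
sd(A) = |9|·3.25 = 29.25.

sd(A) = 29.25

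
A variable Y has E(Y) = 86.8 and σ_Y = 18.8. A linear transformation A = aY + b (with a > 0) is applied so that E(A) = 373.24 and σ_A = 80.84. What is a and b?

σ_A = a·σ_Y (a > 0), so a = 80.84/18.8 = 4.3.
E(A) = a·E(Y) + b, so b = 373.24 − 4.3·86.8 = 0.

a = 4.3, b = 0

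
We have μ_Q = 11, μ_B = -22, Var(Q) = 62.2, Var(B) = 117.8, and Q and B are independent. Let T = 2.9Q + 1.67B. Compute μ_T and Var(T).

μ_T = -4.84, Var(T) = 851.63442

μ_T = 2.9·μ_Q + 1.67·μ_B = 2.9·11 + 1.67·(-22) = -4.84.
Var(T) = a²·Var(Q) + b²·Var(B) + 2ab·Cov(Q, B) with a = 2.9, b = 1.67.
Independence gives Cov(Q, B) = 0.
= 2.9²·62.2 + 1.67²·117.8 + 2·2.9·1.67·0
= 523.102 + 328.53242 + 0 = 851.63442.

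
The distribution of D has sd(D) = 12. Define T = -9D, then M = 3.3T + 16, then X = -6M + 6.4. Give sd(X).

sd(X) = 2138.4

sd(T) = |-9|·12 = 108.
sd(M) = |3.3|·108 = 356.4.
sd(X) = |-6|·356.4 = 2138.4.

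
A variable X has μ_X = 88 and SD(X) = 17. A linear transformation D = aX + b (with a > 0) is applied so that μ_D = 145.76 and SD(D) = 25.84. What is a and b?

SD(D) = a·SD(X) (a > 0), so a = 25.84/17 = 1.52.
μ_D = a·μ_X + b, so b = 145.76 − 1.52·88 = 12.

a = 1.52, b = 12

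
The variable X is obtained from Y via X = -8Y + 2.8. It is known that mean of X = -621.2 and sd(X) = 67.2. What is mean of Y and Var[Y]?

From X = -8Y + 2.8: mean of X = a·mean of Y + b, so mean of Y = (mean of X − b)/a = (-621.2 − 2.8)/(-8) = 78.
Var[X] = 67.2² = 4515.84.
Var[X] = a²·Var[Y], so Var[Y] = 4515.84/(-8)² = 70.56.

mean of Y = 78, Var[Y] = 70.56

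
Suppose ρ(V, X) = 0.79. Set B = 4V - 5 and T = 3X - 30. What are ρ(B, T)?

ρ(B, T) = 0.79

Linear rescalings preserve correlation up to sign; here the slopes 4 and 3 have the same sign, so ρ(B, T) = ρ(V, X) = 0.79.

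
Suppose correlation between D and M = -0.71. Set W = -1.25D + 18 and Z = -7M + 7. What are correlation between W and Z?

Linear rescalings preserve correlation up to sign; here the slopes -1.25 and -7 have the same sign, so correlation between W and Z = correlation between D and M = -0.71.

correlation between W and Z = -0.71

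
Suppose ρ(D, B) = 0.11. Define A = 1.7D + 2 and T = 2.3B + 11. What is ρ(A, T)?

Linear rescalings preserve correlation up to sign; here the slopes 1.7 and 2.3 have the same sign, so ρ(A, T) = ρ(D, B) = 0.11.

ρ(A, T) = 0.11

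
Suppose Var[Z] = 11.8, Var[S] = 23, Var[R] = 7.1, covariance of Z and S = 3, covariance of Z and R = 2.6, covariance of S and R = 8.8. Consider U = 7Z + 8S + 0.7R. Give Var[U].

Var[U] = a²·Var[Z] + b²·Var[S] + c²·Var[R] + 2ab·covariance of Z and S + 2ac·covariance of Z and R + 2bc·covariance of S and R, with a = 7, b = 8, c = 0.7.
= 578.2 + 1472 + 3.479 + 336 + 25.48 + 98.56
= 2513.719.

Var[U] = 2513.719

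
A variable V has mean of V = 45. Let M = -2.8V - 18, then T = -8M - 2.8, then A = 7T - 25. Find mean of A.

mean of M = (-2.8)·45 + (-18) = -144.
mean of T = (-8)·(-144) + (-2.8) = 1149.2.
mean of A = 7·1149.2 + (-25) = 8019.4.

mean of A = 8019.4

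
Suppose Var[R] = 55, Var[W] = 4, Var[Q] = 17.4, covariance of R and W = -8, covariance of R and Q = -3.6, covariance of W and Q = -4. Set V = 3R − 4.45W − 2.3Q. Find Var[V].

Var[V] = a²·Var[R] + b²·Var[W] + c²·Var[Q] + 2ab·covariance of R and W + 2ac·covariance of R and Q + 2bc·covariance of W and Q, with a = 3, b = -4.45, c = -2.3.
= 495 + 79.21 + 92.046 + 213.6 + 49.68 + (-81.88)
= 847.656.

Var[V] = 847.656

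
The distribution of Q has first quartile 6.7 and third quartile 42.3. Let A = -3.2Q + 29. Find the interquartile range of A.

IQR of Q = Q3 − Q1 = 42.3 − 6.7 = 35.6.
Under A = aQ + b, IQR(A) = |a|·IQR(Q) = |-3.2|·35.6 = 113.92 (shifts cancel; spread scales by |a|).

IQR(A) = 113.92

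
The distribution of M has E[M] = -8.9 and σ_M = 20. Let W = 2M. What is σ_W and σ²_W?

W = 2M is linear with a = 2, b = 0.
σ_W = |a|·σ_M = |2|·20 = 40.
σ²_M = 20² = 400.
σ²_W = a²·σ²_M = 2²·400 = 1600.

σ_W = 40, σ²_W = 1600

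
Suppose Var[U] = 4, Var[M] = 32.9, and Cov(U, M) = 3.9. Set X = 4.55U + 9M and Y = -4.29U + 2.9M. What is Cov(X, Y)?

By bilinearity, Cov(X, Y) = ac·Var[U] + bd·Var[M] + (ad+bc)·Cov(U, M), with a=4.55, b=9, c=-4.29, d=2.9.
ac·Var[U] = 4.55·(-4.29)·4 = -78.078
bd·Var[M] = 9·2.9·32.9 = 858.69
(ad+bc)·Cov(U, M) = (-25.415)·3.9 = -99.1185
Cov(X, Y) = -78.078 + 858.69 + (-99.1185) = 681.4935.

Cov(X, Y) = 681.4935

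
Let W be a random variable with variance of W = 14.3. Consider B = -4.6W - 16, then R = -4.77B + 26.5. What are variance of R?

variance of R = 6884.7545052

variance of B = (-4.6)²·14.3 = 302.588.
variance of R = (-4.77)²·302.588 = 6884.7545052.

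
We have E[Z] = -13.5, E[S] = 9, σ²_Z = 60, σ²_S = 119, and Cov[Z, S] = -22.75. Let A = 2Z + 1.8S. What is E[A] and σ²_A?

E[A] = -10.8, σ²_A = 461.76

E[A] = 2·E[Z] + 1.8·E[S] = 2·(-13.5) + 1.8·9 = -10.8.
σ²_A = a²·σ²_Z + b²·σ²_S + 2ab·Cov[Z, S] with a = 2, b = 1.8.
= 2²·60 + 1.8²·119 + 2·2·1.8·(-22.75)
= 240 + 385.56 + (-163.8) = 461.76.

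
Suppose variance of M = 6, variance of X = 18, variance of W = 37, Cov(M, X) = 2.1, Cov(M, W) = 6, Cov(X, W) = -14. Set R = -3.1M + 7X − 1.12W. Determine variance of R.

variance of R = a²·variance of M + b²·variance of X + c²·variance of W + 2ab·Cov(M, X) + 2ac·Cov(M, W) + 2bc·Cov(X, W), with a = -3.1, b = 7, c = -1.12.
= 57.66 + 882 + 46.4128 + (-91.14) + 41.664 + 219.52
= 1156.1168.

variance of R = 1156.1168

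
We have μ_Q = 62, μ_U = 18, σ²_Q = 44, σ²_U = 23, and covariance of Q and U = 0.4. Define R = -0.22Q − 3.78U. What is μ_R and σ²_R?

μ_R = -81.68, σ²_R = 331.42808

μ_R = (-0.22)·μ_Q + (-3.78)·μ_U = (-0.22)·62 + (-3.78)·18 = -81.68.
σ²_R = a²·σ²_Q + b²·σ²_U + 2ab·covariance of Q and U with a = -0.22, b = -3.78.
= (-0.22)²·44 + (-3.78)²·23 + 2·(-0.22)·(-3.78)·0.4
= 2.1296 + 328.6332 + 0.66528 = 331.42808.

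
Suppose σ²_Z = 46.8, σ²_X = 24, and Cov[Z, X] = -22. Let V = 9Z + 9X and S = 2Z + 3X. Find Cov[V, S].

By bilinearity, Cov[V, S] = ac·σ²_Z + bd·σ²_X + (ad+bc)·Cov[Z, X], with a=9, b=9, c=2, d=3.
ac·σ²_Z = 9·2·46.8 = 842.4
bd·σ²_X = 9·3·24 = 648
(ad+bc)·Cov[Z, X] = (45)·(-22) = -990
Cov[V, S] = 842.4 + 648 + (-990) = 500.4.

Cov[V, S] = 500.4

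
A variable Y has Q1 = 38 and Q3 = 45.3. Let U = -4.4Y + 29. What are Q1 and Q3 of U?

a = -4.4 < 0 reverses order: Q1(U) comes from Q3(Y), Q3(U) from Q1(Y).
Q1(U) = (-4.4)·45.3 + 29 = -170.32; Q3(U) = (-4.4)·38 + 29 = -138.2.

Q1(U) = -170.32, Q3(U) = -138.2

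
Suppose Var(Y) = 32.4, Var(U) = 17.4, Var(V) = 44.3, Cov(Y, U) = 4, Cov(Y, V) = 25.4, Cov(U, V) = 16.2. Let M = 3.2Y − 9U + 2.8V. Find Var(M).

Var(M) = 1496.776

Var(M) = a²·Var(Y) + b²·Var(U) + c²·Var(V) + 2ab·Cov(Y, U) + 2ac·Cov(Y, V) + 2bc·Cov(U, V), with a = 3.2, b = -9, c = 2.8.
= 331.776 + 1409.4 + 347.312 + (-230.4) + 455.168 + (-816.48)
= 1496.776.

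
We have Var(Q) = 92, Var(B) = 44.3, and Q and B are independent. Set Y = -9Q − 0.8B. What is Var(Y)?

Var(Y) = 7480.352

Var(Y) = a²·Var(Q) + b²·Var(B) + 2ab·Cov[Q, B] with a = -9, b = -0.8.
Independence gives Cov[Q, B] = 0.
= (-9)²·92 + (-0.8)²·44.3 + 2·(-9)·(-0.8)·0
= 7452 + 28.352 + 0 = 7480.352.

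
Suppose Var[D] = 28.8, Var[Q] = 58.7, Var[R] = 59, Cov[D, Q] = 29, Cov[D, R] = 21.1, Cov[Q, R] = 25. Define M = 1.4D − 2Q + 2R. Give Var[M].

Var[M] = a²·Var[D] + b²·Var[Q] + c²·Var[R] + 2ab·Cov[D, Q] + 2ac·Cov[D, R] + 2bc·Cov[Q, R], with a = 1.4, b = -2, c = 2.
= 56.448 + 234.8 + 236 + (-162.4) + 118.16 + (-200)
= 283.008.

Var[M] = 283.008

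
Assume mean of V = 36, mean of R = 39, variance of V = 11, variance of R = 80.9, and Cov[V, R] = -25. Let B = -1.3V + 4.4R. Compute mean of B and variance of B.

mean of B = (-1.3)·mean of V + 4.4·mean of R = (-1.3)·36 + 4.4·39 = 124.8.
variance of B = a²·variance of V + b²·variance of R + 2ab·Cov[V, R] with a = -1.3, b = 4.4.
= (-1.3)²·11 + 4.4²·80.9 + 2·(-1.3)·4.4·(-25)
= 18.59 + 1566.224 + 286 = 1870.814.

mean of B = 124.8, variance of B = 1870.814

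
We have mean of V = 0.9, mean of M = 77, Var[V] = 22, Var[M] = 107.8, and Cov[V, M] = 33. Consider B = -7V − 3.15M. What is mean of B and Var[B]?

mean of B = (-7)·mean of V + (-3.15)·mean of M = (-7)·0.9 + (-3.15)·77 = -248.85.
Var[B] = a²·Var[V] + b²·Var[M] + 2ab·Cov[V, M] with a = -7, b = -3.15.
= (-7)²·22 + (-3.15)²·107.8 + 2·(-7)·(-3.15)·33
= 1078 + 1069.6455 + 1455.3 = 3602.9455.

mean of B = -248.85, Var[B] = 3602.9455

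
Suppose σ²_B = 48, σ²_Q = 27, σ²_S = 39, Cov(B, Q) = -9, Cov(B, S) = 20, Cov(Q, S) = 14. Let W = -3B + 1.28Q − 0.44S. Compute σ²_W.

σ²_W = a²·σ²_B + b²·σ²_Q + c²·σ²_S + 2ab·Cov(B, Q) + 2ac·Cov(B, S) + 2bc·Cov(Q, S), with a = -3, b = 1.28, c = -0.44.
= 432 + 44.2368 + 7.5504 + 69.12 + 52.8 + (-15.7696)
= 589.9376.

σ²_W = 589.9376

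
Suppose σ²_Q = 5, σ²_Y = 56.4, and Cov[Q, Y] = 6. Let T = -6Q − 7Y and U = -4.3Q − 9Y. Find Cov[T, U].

Cov[T, U] = 4186.8

By bilinearity, Cov[T, U] = ac·σ²_Q + bd·σ²_Y + (ad+bc)·Cov[Q, Y], with a=-6, b=-7, c=-4.3, d=-9.
ac·σ²_Q = (-6)·(-4.3)·5 = 129
bd·σ²_Y = (-7)·(-9)·56.4 = 3553.2
(ad+bc)·Cov[Q, Y] = (84.1)·6 = 504.6
Cov[T, U] = 129 + 3553.2 + 504.6 = 4186.8.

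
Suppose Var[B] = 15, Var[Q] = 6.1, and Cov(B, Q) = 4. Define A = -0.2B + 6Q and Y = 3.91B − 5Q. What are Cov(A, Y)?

Cov(A, Y) = -96.89

By bilinearity, Cov(A, Y) = ac·Var[B] + bd·Var[Q] + (ad+bc)·Cov(B, Q), with a=-0.2, b=6, c=3.91, d=-5.
ac·Var[B] = (-0.2)·3.91·15 = -11.73
bd·Var[Q] = 6·(-5)·6.1 = -183
(ad+bc)·Cov(B, Q) = (24.46)·4 = 97.84
Cov(A, Y) = -11.73 + (-183) + 97.84 = -96.89.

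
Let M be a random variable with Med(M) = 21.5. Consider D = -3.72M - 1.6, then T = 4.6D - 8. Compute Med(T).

Med(D) = (-3.72)·21.5 + (-1.6) = -81.58.
Med(T) = 4.6·(-81.58) + (-8) = -383.268.

Med(T) = -383.268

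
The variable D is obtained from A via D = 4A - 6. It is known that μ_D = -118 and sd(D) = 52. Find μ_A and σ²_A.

μ_A = -28, σ²_A = 169

From D = 4A - 6: μ_D = a·μ_A + b, so μ_A = (μ_D − b)/a = (-118 − (-6))/4 = -28.
σ²_D = 52² = 2704.
σ²_D = a²·σ²_A, so σ²_A = 2704/4² = 169.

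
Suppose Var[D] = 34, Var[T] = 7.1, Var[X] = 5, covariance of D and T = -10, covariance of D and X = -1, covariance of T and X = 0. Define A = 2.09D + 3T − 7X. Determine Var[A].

Var[A] = 361.2754

Var[A] = a²·Var[D] + b²·Var[T] + c²·Var[X] + 2ab·covariance of D and T + 2ac·covariance of D and X + 2bc·covariance of T and X, with a = 2.09, b = 3, c = -7.
= 148.5154 + 63.9 + 245 + (-125.4) + 29.26 + 0
= 361.2754.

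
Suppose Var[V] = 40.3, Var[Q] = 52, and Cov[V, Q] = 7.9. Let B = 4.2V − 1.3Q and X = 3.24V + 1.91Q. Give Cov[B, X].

Cov[B, X] = 449.3854

By bilinearity, Cov[B, X] = ac·Var[V] + bd·Var[Q] + (ad+bc)·Cov[V, Q], with a=4.2, b=-1.3, c=3.24, d=1.91.
ac·Var[V] = 4.2·3.24·40.3 = 548.4024
bd·Var[Q] = (-1.3)·1.91·52 = -129.116
(ad+bc)·Cov[V, Q] = (3.81)·7.9 = 30.099
Cov[B, X] = 548.4024 + (-129.116) + 30.099 = 449.3854.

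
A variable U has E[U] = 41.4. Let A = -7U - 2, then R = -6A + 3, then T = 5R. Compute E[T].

E[T] = 8769

E[A] = (-7)·41.4 + (-2) = -291.8.
E[R] = (-6)·(-291.8) + 3 = 1753.8.
E[T] = 5·1753.8 = 8769.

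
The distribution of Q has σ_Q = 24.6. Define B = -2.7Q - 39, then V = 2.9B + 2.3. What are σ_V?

σ_B = |-2.7|·24.6 = 66.42.
σ_V = |2.9|·66.42 = 192.618.

σ_V = 192.618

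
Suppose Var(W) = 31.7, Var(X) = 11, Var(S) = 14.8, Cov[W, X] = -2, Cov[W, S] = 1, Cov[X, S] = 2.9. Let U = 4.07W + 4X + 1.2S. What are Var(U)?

Var(U) = 694.90733

Var(U) = a²·Var(W) + b²·Var(X) + c²·Var(S) + 2ab·Cov[W, X] + 2ac·Cov[W, S] + 2bc·Cov[X, S], with a = 4.07, b = 4, c = 1.2.
= 525.10733 + 176 + 21.312 + (-65.12) + 9.768 + 27.84
= 694.90733.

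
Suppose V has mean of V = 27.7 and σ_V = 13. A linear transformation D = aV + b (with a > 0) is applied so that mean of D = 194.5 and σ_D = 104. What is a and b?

a = 8, b = -27.1

σ_D = a·σ_V (a > 0), so a = 104/13 = 8.
mean of D = a·mean of V + b, so b = 194.5 − 8·27.7 = -27.1.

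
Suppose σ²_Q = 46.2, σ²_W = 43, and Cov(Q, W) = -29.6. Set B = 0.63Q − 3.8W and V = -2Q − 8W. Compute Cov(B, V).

Cov(B, V) = 1173.212

By bilinearity, Cov(B, V) = ac·σ²_Q + bd·σ²_W + (ad+bc)·Cov(Q, W), with a=0.63, b=-3.8, c=-2, d=-8.
ac·σ²_Q = 0.63·(-2)·46.2 = -58.212
bd·σ²_W = (-3.8)·(-8)·43 = 1307.2
(ad+bc)·Cov(Q, W) = (2.56)·(-29.6) = -75.776
Cov(B, V) = -58.212 + 1307.2 + (-75.776) = 1173.212.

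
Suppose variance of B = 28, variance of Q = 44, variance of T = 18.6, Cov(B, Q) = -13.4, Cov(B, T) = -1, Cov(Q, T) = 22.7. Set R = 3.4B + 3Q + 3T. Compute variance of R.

variance of R = 1001.92

variance of R = a²·variance of B + b²·variance of Q + c²·variance of T + 2ab·Cov(B, Q) + 2ac·Cov(B, T) + 2bc·Cov(Q, T), with a = 3.4, b = 3, c = 3.
= 323.68 + 396 + 167.4 + (-273.36) + (-20.4) + 408.6
= 1001.92.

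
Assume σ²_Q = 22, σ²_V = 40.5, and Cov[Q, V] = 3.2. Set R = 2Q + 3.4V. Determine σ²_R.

σ²_R = a²·σ²_Q + b²·σ²_V + 2ab·Cov[Q, V] with a = 2, b = 3.4.
= 2²·22 + 3.4²·40.5 + 2·2·3.4·3.2
= 88 + 468.18 + 43.52 = 599.7.

σ²_R = 599.7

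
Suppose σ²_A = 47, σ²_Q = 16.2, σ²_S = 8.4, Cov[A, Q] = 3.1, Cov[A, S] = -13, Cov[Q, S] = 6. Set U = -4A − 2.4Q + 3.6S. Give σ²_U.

σ²_U = 1284.416

σ²_U = a²·σ²_A + b²·σ²_Q + c²·σ²_S + 2ab·Cov[A, Q] + 2ac·Cov[A, S] + 2bc·Cov[Q, S], with a = -4, b = -2.4, c = 3.6.
= 752 + 93.312 + 108.864 + 59.52 + 374.4 + (-103.68)
= 1284.416.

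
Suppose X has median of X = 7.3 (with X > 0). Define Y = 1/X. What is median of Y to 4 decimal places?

median of Y = 0.137

1/X is monotone on this domain, so median of Y = 1/(7.3) ≈ 0.137.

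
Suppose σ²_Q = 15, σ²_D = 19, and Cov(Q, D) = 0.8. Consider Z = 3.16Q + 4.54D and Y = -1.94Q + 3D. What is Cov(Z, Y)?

Cov(Z, Y) = 167.36192

By bilinearity, Cov(Z, Y) = ac·σ²_Q + bd·σ²_D + (ad+bc)·Cov(Q, D), with a=3.16, b=4.54, c=-1.94, d=3.
ac·σ²_Q = 3.16·(-1.94)·15 = -91.956
bd·σ²_D = 4.54·3·19 = 258.78
(ad+bc)·Cov(Q, D) = (0.6724)·0.8 = 0.53792
Cov(Z, Y) = -91.956 + 258.78 + 0.53792 = 167.36192.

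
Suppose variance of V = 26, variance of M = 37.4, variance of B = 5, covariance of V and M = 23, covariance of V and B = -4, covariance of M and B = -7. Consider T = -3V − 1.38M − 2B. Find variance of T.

variance of T = 429.02456

variance of T = a²·variance of V + b²·variance of M + c²·variance of B + 2ab·covariance of V and M + 2ac·covariance of V and B + 2bc·covariance of M and B, with a = -3, b = -1.38, c = -2.
= 234 + 71.22456 + 20 + 190.44 + (-48) + (-38.64)
= 429.02456.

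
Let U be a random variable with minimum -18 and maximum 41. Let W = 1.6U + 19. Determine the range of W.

Range of U = 41 − (-18) = 59.
Range(W) = |a|·Range(U) = |1.6|·59 = 94.4.

Range(W) = 94.4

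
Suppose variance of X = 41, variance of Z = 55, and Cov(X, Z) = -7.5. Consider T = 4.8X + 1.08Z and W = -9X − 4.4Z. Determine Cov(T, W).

Cov(T, W) = -1801.26

By bilinearity, Cov(T, W) = ac·variance of X + bd·variance of Z + (ad+bc)·Cov(X, Z), with a=4.8, b=1.08, c=-9, d=-4.4.
ac·variance of X = 4.8·(-9)·41 = -1771.2
bd·variance of Z = 1.08·(-4.4)·55 = -261.36
(ad+bc)·Cov(X, Z) = (-30.84)·(-7.5) = 231.3
Cov(T, W) = -1771.2 + (-261.36) + 231.3 = -1801.26.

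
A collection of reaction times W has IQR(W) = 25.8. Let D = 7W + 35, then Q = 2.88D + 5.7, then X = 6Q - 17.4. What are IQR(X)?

IQR(X) = 3120.768

IQR(D) = |7|·25.8 = 180.6.
IQR(Q) = |2.88|·180.6 = 520.128.
IQR(X) = |6|·520.128 = 3120.768.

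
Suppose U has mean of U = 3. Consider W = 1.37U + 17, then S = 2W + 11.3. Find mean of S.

mean of W = 1.37·3 + 17 = 21.11.
mean of S = 2·21.11 + 11.3 = 53.52.

mean of S = 53.52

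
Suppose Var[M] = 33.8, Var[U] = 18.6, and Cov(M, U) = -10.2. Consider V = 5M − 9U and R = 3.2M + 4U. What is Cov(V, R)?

Cov(V, R) = -39.04

By bilinearity, Cov(V, R) = ac·Var[M] + bd·Var[U] + (ad+bc)·Cov(M, U), with a=5, b=-9, c=3.2, d=4.
ac·Var[M] = 5·3.2·33.8 = 540.8
bd·Var[U] = (-9)·4·18.6 = -669.6
(ad+bc)·Cov(M, U) = (-8.8)·(-10.2) = 89.76
Cov(V, R) = 540.8 + (-669.6) + 89.76 = -39.04.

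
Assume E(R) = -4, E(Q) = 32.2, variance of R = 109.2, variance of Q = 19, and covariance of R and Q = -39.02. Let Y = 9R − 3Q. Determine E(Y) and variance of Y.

E(Y) = 9·E(R) + (-3)·E(Q) = 9·(-4) + (-3)·32.2 = -132.6.
variance of Y = a²·variance of R + b²·variance of Q + 2ab·covariance of R and Q with a = 9, b = -3.
= 9²·109.2 + (-3)²·19 + 2·9·(-3)·(-39.02)
= 8845.2 + 171 + 2107.08 = 11123.28.

E(Y) = -132.6, variance of Y = 11123.28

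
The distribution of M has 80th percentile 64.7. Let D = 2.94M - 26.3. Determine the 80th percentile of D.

Since a = 2.94 > 0 the transformation is increasing, so the 80th percentile of D = a·(P_{80} of M) + b = 2.94·64.7 + (-26.3) = 163.918.

80th percentile of D = 163.918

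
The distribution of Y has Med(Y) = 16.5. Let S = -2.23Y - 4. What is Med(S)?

Med(S) = -40.795

A linear map preserves order up to sign, so Med(S) = a·Med(Y) + b = (-2.23)·16.5 + (-4) = -40.795.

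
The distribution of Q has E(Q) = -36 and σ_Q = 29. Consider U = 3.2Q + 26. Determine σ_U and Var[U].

U = 3.2Q + 26 is linear with a = 3.2, b = 26.
σ_U = |a|·σ_Q = |3.2|·29 = 92.8.
Var[Q] = 29² = 841.
Var[U] = a²·Var[Q] = 3.2²·841 = 8611.84 (the additive constant 26 does not affect variance).

σ_U = 92.8, Var[U] = 8611.84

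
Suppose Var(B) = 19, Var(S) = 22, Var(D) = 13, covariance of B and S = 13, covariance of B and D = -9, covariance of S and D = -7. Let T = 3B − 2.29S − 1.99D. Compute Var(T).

Var(T) = 202.8921

Var(T) = a²·Var(B) + b²·Var(S) + c²·Var(D) + 2ab·covariance of B and S + 2ac·covariance of B and D + 2bc·covariance of S and D, with a = 3, b = -2.29, c = -1.99.
= 171 + 115.3702 + 51.4813 + (-178.62) + 107.46 + (-63.7994)
= 202.8921.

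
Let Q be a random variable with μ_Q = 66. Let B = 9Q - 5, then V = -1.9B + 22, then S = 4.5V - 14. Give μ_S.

μ_S = -4950.95

μ_B = 9·66 + (-5) = 589.
μ_V = (-1.9)·589 + 22 = -1097.1.
μ_S = 4.5·(-1097.1) + (-14) = -4950.95.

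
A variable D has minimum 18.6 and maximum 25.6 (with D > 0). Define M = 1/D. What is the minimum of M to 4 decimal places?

min(M) = 0.0391

1/D is decreasing on this domain, so min(M) comes from max(D) = 25.6: min(M) = 1/(25.6) ≈ 0.0391.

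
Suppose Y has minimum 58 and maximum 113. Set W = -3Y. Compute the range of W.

Range(W) = 165

Range of Y = 113 − 58 = 55.
Range(W) = |a|·Range(Y) = |-3|·55 = 165.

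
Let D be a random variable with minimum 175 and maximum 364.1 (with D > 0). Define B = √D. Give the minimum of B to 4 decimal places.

√D is increasing on this domain, so min(B) comes from min(D) = 175: min(B) = √(175) ≈ 13.2288.

min(B) = 13.2288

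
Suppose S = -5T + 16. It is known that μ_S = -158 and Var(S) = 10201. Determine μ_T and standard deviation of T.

From S = -5T + 16: μ_S = a·μ_T + b, so μ_T = (μ_S − b)/a = (-158 − 16)/(-5) = 34.8.
standard deviation of S = √10201 = 101.
standard deviation of S = |a|·standard deviation of T, so standard deviation of T = 101/|-5| = 20.2.

μ_T = 34.8, standard deviation of T = 20.2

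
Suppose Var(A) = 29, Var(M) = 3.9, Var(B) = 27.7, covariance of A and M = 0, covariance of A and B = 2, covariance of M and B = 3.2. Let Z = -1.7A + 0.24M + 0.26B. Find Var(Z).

Var(Z) = 84.53852

Var(Z) = a²·Var(A) + b²·Var(M) + c²·Var(B) + 2ab·covariance of A and M + 2ac·covariance of A and B + 2bc·covariance of M and B, with a = -1.7, b = 0.24, c = 0.26.
= 83.81 + 0.22464 + 1.87252 + 0 + (-1.768) + 0.39936
= 84.53852.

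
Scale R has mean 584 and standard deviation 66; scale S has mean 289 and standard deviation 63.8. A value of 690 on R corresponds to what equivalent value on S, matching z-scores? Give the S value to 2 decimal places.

z = (690 − 584)/66 ≈ 1.6061.
S = 289 + z·63.8 = 289 + (690 − 584)·63.8/66 ≈ 391.47.

S = 391.47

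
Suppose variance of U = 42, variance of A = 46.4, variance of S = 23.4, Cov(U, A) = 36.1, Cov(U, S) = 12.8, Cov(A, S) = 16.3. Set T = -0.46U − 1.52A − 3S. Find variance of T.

variance of T = a²·variance of U + b²·variance of A + c²·variance of S + 2ab·Cov(U, A) + 2ac·Cov(U, S) + 2bc·Cov(A, S), with a = -0.46, b = -1.52, c = -3.
= 8.8872 + 107.20256 + 210.6 + 50.48224 + 35.328 + 148.656
= 561.156.

variance of T = 561.156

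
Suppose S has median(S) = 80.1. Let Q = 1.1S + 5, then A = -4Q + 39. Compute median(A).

median(A) = -333.44

median(Q) = 1.1·80.1 + 5 = 93.11.
median(A) = (-4)·93.11 + 39 = -333.44.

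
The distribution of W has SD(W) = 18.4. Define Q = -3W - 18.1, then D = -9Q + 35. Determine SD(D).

SD(D) = 496.8

SD(Q) = |-3|·18.4 = 55.2.
SD(D) = |-9|·55.2 = 496.8.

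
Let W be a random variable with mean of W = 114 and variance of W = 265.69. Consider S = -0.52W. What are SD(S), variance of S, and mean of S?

SD(S) = 8.476, variance of S = 71.842576, mean of S = -59.28

S = -0.52W is linear with a = -0.52, b = 0.
SD(W) = √265.69 = 16.3.
SD(S) = |a|·SD(W) = |-0.52|·16.3 = 8.476.
variance of S = a²·variance of W = (-0.52)²·265.69 = 71.842576.
mean of S = a·mean of W + b = (-0.52)·114 = -59.28.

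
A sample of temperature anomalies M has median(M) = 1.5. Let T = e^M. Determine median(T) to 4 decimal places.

median(T) = 4.4817

e^M is monotone on this domain, so median(T) = exp(1.5) ≈ 4.4817.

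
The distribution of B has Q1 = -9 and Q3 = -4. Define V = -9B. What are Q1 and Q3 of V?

a = -9 < 0 reverses order: Q1(V) comes from Q3(B), Q3(V) from Q1(B).
Q1(V) = (-9)·(-4) = 36; Q3(V) = (-9)·(-9) = 81.

Q1(V) = 36, Q3(V) = 81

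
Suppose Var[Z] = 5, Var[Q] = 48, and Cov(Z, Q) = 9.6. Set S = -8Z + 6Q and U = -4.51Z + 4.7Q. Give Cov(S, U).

Cov(S, U) = 913.264

By bilinearity, Cov(S, U) = ac·Var[Z] + bd·Var[Q] + (ad+bc)·Cov(Z, Q), with a=-8, b=6, c=-4.51, d=4.7.
ac·Var[Z] = (-8)·(-4.51)·5 = 180.4
bd·Var[Q] = 6·4.7·48 = 1353.6
(ad+bc)·Cov(Z, Q) = (-64.66)·9.6 = -620.736
Cov(S, U) = 180.4 + 1353.6 + (-620.736) = 913.264.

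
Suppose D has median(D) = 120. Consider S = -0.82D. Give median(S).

A linear map preserves order up to sign, so median(S) = a·median(D) + b = (-0.82)·120 = -98.4.

median(S) = -98.4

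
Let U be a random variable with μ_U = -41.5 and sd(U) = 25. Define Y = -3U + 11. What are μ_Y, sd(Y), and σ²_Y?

μ_Y = 135.5, sd(Y) = 75, σ²_Y = 5625

Y = -3U + 11 is linear with a = -3, b = 11.
μ_Y = a·μ_U + b = (-3)·(-41.5) + 11 = 135.5.
sd(Y) = |a|·sd(U) = |-3|·25 = 75.
σ²_U = 25² = 625.
σ²_Y = a²·σ²_U = (-3)²·625 = 5625 (the additive constant 11 does not affect variance).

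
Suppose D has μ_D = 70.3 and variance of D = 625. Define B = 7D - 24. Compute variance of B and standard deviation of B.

variance of B = 30625, standard deviation of B = 175

B = 7D - 24 is linear with a = 7, b = -24.
variance of B = a²·variance of D = 7²·625 = 30625 (the additive constant -24 does not affect variance).
standard deviation of D = √625 = 25.
standard deviation of B = |a|·standard deviation of D = |7|·25 = 175.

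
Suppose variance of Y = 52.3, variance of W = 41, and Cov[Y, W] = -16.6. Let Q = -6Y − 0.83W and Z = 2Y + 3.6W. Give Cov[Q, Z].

Cov[Q, Z] = -363.992

By bilinearity, Cov[Q, Z] = ac·variance of Y + bd·variance of W + (ad+bc)·Cov[Y, W], with a=-6, b=-0.83, c=2, d=3.6.
ac·variance of Y = (-6)·2·52.3 = -627.6
bd·variance of W = (-0.83)·3.6·41 = -122.508
(ad+bc)·Cov[Y, W] = (-23.26)·(-16.6) = 386.116
Cov[Q, Z] = -627.6 + (-122.508) + 386.116 = -363.992.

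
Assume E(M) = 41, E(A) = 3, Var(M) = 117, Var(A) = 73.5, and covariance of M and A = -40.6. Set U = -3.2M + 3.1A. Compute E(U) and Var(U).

E(U) = (-3.2)·E(M) + 3.1·E(A) = (-3.2)·41 + 3.1·3 = -121.9.
Var(U) = a²·Var(M) + b²·Var(A) + 2ab·covariance of M and A with a = -3.2, b = 3.1.
= (-3.2)²·117 + 3.1²·73.5 + 2·(-3.2)·3.1·(-40.6)
= 1198.08 + 706.335 + 805.504 = 2709.919.

E(U) = -121.9, Var(U) = 2709.919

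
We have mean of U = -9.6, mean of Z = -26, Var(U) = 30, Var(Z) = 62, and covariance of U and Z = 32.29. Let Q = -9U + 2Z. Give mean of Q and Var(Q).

mean of Q = 34.4, Var(Q) = 1515.56

mean of Q = (-9)·mean of U + 2·mean of Z = (-9)·(-9.6) + 2·(-26) = 34.4.
Var(Q) = a²·Var(U) + b²·Var(Z) + 2ab·covariance of U and Z with a = -9, b = 2.
= (-9)²·30 + 2²·62 + 2·(-9)·2·32.29
= 2430 + 248 + (-1162.44) = 1515.56.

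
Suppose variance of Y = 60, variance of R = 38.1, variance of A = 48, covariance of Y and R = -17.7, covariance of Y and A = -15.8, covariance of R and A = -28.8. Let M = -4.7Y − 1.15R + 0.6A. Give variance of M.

variance of M = a²·variance of Y + b²·variance of R + c²·variance of A + 2ab·covariance of Y and R + 2ac·covariance of Y and A + 2bc·covariance of R and A, with a = -4.7, b = -1.15, c = 0.6.
= 1325.4 + 50.38725 + 17.28 + (-191.337) + 89.112 + 39.744
= 1330.58625.

variance of M = 1330.58625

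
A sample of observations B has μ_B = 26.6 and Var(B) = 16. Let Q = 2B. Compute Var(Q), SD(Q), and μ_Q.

Q = 2B is linear with a = 2, b = 0.
Var(Q) = a²·Var(B) = 2²·16 = 64.
SD(B) = √16 = 4.
SD(Q) = |a|·SD(B) = |2|·4 = 8.
μ_Q = a·μ_B + b = 2·26.6 = 53.2.

Var(Q) = 64, SD(Q) = 8, μ_Q = 53.2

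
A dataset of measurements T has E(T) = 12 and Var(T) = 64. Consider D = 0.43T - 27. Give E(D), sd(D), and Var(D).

E(D) = -21.84, sd(D) = 3.44, Var(D) = 11.8336

D = 0.43T - 27 is linear with a = 0.43, b = -27.
E(D) = a·E(T) + b = 0.43·12 + (-27) = -21.84.
sd(T) = √64 = 8.
sd(D) = |a|·sd(T) = |0.43|·8 = 3.44.
Var(D) = a²·Var(T) = 0.43²·64 = 11.8336 (the additive constant -27 does not affect variance).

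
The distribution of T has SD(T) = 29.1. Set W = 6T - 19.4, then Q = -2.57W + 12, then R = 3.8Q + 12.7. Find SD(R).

SD(W) = |6|·29.1 = 174.6.
SD(Q) = |-2.57|·174.6 = 448.722.
SD(R) = |3.8|·448.722 = 1705.1436.

SD(R) = 1705.1436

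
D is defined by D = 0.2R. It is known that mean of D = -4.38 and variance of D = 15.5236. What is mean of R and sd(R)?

From D = 0.2R: mean of D = a·mean of R + b, so mean of R = (mean of D − b)/a = (-4.38 − 0)/0.2 = -21.9.
sd(D) = √15.5236 = 3.94.
sd(D) = |a|·sd(R), so sd(R) = 3.94/|0.2| = 19.7.

mean of R = -21.9, sd(R) = 19.7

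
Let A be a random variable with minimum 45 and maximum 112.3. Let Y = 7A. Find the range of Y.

Range(Y) = 471.1

Range of A = 112.3 − 45 = 67.3.
Range(Y) = |a|·Range(A) = |7|·67.3 = 471.1.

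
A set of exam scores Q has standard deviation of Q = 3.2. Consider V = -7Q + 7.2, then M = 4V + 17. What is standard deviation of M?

standard deviation of V = |-7|·3.2 = 22.4.
standard deviation of M = |4|·22.4 = 89.6.

standard deviation of M = 89.6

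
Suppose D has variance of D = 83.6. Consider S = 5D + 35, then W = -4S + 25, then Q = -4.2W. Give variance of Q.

variance of Q = 589881.6

variance of S = 5²·83.6 = 2090.
variance of W = (-4)²·2090 = 33440.
variance of Q = (-4.2)²·33440 = 589881.6.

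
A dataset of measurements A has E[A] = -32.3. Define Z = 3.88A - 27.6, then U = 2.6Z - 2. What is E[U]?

E[Z] = 3.88·(-32.3) + (-27.6) = -152.924.
E[U] = 2.6·(-152.924) + (-2) = -399.6024.

E[U] = -399.6024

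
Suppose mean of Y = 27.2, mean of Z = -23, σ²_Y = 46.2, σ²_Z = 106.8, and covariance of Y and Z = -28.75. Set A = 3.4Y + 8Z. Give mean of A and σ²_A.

mean of A = 3.4·mean of Y + 8·mean of Z = 3.4·27.2 + 8·(-23) = -91.52.
σ²_A = a²·σ²_Y + b²·σ²_Z + 2ab·covariance of Y and Z with a = 3.4, b = 8.
= 3.4²·46.2 + 8²·106.8 + 2·3.4·8·(-28.75)
= 534.072 + 6835.2 + (-1564) = 5805.272.

mean of A = -91.52, σ²_A = 5805.272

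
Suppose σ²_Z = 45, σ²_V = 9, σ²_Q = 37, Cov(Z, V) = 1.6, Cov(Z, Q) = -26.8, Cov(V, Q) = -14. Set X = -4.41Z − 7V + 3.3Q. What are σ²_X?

σ²_X = 3244.7193

σ²_X = a²·σ²_Z + b²·σ²_V + c²·σ²_Q + 2ab·Cov(Z, V) + 2ac·Cov(Z, Q) + 2bc·Cov(V, Q), with a = -4.41, b = -7, c = 3.3.
= 875.1645 + 441 + 402.93 + 98.784 + 780.0408 + 646.8
= 3244.7193.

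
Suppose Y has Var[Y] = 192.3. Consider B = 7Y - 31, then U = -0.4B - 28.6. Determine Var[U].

Var[U] = 1507.632

Var[B] = 7²·192.3 = 9422.7.
Var[U] = (-0.4)²·9422.7 = 1507.632.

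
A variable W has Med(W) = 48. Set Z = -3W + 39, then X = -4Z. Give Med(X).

Med(Z) = (-3)·48 + 39 = -105.
Med(X) = (-4)·(-105) = 420.

Med(X) = 420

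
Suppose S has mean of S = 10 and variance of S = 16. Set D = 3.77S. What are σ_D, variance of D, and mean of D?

D = 3.77S is linear with a = 3.77, b = 0.
σ_S = √16 = 4.
σ_D = |a|·σ_S = |3.77|·4 = 15.08.
variance of D = a²·variance of S = 3.77²·16 = 227.4064.
mean of D = a·mean of S + b = 3.77·10 = 37.7.

σ_D = 15.08, variance of D = 227.4064, mean of D = 37.7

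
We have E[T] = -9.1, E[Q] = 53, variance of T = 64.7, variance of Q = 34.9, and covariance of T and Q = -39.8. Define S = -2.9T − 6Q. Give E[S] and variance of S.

E[S] = -291.61, variance of S = 415.487

E[S] = (-2.9)·E[T] + (-6)·E[Q] = (-2.9)·(-9.1) + (-6)·53 = -291.61.
variance of S = a²·variance of T + b²·variance of Q + 2ab·covariance of T and Q with a = -2.9, b = -6.
= (-2.9)²·64.7 + (-6)²·34.9 + 2·(-2.9)·(-6)·(-39.8)
= 544.127 + 1256.4 + (-1385.04) = 415.487.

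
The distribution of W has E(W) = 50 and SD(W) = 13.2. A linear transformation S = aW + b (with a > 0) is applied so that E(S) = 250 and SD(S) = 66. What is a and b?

SD(S) = a·SD(W) (a > 0), so a = 66/13.2 = 5.
E(S) = a·E(W) + b, so b = 250 − 5·50 = 0.

a = 5, b = 0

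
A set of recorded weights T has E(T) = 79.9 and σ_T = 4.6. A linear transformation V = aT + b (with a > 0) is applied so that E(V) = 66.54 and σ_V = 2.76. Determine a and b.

a = 0.6, b = 18.6

σ_V = a·σ_T (a > 0), so a = 2.76/4.6 = 0.6.
E(V) = a·E(T) + b, so b = 66.54 − 0.6·79.9 = 18.6.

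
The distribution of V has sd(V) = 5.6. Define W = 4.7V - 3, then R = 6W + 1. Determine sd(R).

sd(W) = |4.7|·5.6 = 26.32.
sd(R) = |6|·26.32 = 157.92.

sd(R) = 157.92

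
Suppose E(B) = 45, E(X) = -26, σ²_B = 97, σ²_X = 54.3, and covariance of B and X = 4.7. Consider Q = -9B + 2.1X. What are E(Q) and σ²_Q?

E(Q) = (-9)·E(B) + 2.1·E(X) = (-9)·45 + 2.1·(-26) = -459.6.
σ²_Q = a²·σ²_B + b²·σ²_X + 2ab·covariance of B and X with a = -9, b = 2.1.
= (-9)²·97 + 2.1²·54.3 + 2·(-9)·2.1·4.7
= 7857 + 239.463 + (-177.66) = 7918.803.

E(Q) = -459.6, σ²_Q = 7918.803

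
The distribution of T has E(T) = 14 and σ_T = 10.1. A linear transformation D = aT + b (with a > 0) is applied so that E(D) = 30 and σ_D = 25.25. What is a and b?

a = 2.5, b = -5

σ_D = a·σ_T (a > 0), so a = 25.25/10.1 = 2.5.
E(D) = a·E(T) + b, so b = 30 − 2.5·14 = -5.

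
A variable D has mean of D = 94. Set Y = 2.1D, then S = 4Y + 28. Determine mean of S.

mean of Y = 2.1·94 = 197.4.
mean of S = 4·197.4 + 28 = 817.6.

mean of S = 817.6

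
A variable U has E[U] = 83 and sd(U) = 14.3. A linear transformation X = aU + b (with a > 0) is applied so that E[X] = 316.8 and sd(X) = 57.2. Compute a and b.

sd(X) = a·sd(U) (a > 0), so a = 57.2/14.3 = 4.
E[X] = a·E[U] + b, so b = 316.8 − 4·83 = -15.2.

a = 4, b = -15.2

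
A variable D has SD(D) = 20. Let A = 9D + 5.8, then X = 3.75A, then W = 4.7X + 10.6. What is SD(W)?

SD(W) = 3172.5

SD(A) = |9|·20 = 180.
SD(X) = |3.75|·180 = 675.
SD(W) = |4.7|·675 = 3172.5.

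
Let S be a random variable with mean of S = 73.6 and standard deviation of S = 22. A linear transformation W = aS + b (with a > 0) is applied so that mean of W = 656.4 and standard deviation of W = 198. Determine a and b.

a = 9, b = -6

standard deviation of W = a·standard deviation of S (a > 0), so a = 198/22 = 9.
mean of W = a·mean of S + b, so b = 656.4 − 9·73.6 = -6.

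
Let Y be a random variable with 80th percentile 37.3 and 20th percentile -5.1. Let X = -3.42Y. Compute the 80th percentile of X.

80th percentile of X = 17.442

Since a = -3.42 < 0 the transformation is decreasing, reversing order: the 80th percentile of X corresponds to the 20th percentile of Y.
So P_{80}(X) = a·P_{20}(Y) + b = (-3.42)·(-5.1) = 17.442.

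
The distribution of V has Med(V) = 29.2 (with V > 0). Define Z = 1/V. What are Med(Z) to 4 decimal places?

1/V is monotone on this domain, so Med(Z) = 1/(29.2) ≈ 0.0342.

Med(Z) = 0.0342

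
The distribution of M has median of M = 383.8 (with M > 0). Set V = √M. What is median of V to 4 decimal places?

median of V = 19.5908

√M is monotone on this domain, so median of V = √(383.8) ≈ 19.5908.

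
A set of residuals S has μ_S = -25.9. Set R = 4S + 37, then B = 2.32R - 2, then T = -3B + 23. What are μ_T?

μ_T = 492.536

μ_R = 4·(-25.9) + 37 = -66.6.
μ_B = 2.32·(-66.6) + (-2) = -156.512.
μ_T = (-3)·(-156.512) + 23 = 492.536.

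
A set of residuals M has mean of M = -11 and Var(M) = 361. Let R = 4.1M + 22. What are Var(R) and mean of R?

Var(R) = 6068.41, mean of R = -23.1

R = 4.1M + 22 is linear with a = 4.1, b = 22.
Var(R) = a²·Var(M) = 4.1²·361 = 6068.41 (the additive constant 22 does not affect variance).
mean of R = a·mean of M + b = 4.1·(-11) + 22 = -23.1.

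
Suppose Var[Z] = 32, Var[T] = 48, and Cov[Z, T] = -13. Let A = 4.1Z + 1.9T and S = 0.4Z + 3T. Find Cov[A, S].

Cov[A, S] = 156.3

By bilinearity, Cov[A, S] = ac·Var[Z] + bd·Var[T] + (ad+bc)·Cov[Z, T], with a=4.1, b=1.9, c=0.4, d=3.
ac·Var[Z] = 4.1·0.4·32 = 52.48
bd·Var[T] = 1.9·3·48 = 273.6
(ad+bc)·Cov[Z, T] = (13.06)·(-13) = -169.78
Cov[A, S] = 52.48 + 273.6 + (-169.78) = 156.3.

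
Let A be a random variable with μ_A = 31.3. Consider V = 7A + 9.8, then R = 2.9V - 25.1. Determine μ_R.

μ_V = 7·31.3 + 9.8 = 228.9.
μ_R = 2.9·228.9 + (-25.1) = 638.71.

μ_R = 638.71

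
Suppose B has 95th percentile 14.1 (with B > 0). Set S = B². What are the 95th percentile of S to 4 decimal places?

95th percentile of S = 198.81

B² is increasing, so P_{95}(S) = g(P_{95}(B)) = 198.81.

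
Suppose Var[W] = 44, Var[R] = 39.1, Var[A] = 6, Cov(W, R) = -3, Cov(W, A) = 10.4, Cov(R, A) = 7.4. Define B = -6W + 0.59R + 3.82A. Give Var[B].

Var[B] = a²·Var[W] + b²·Var[R] + c²·Var[A] + 2ab·Cov(W, R) + 2ac·Cov(W, A) + 2bc·Cov(R, A), with a = -6, b = 0.59, c = 3.82.
= 1584 + 13.61071 + 87.5544 + 21.24 + (-476.736) + 33.35624
= 1263.02535.

Var[B] = 1263.02535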